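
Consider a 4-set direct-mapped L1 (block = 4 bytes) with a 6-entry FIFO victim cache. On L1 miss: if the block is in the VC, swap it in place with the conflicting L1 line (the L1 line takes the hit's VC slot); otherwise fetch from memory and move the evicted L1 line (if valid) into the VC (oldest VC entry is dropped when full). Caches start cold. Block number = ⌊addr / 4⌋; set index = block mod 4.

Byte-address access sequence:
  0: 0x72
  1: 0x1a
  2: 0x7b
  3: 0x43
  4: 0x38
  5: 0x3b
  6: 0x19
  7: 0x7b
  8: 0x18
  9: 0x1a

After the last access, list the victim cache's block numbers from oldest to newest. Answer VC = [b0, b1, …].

VC = [14, 28, 30]

  [0] addr=0x72 blk=28 s=0: MISS | VC []
  [1] addr=0x1a blk=6 s=2: MISS | VC []
  [2] addr=0x7b blk=30 s=2: MISS | VC [6]
  [3] addr=0x43 blk=16 s=0: MISS | VC [6, 28]
  [4] addr=0x38 blk=14 s=2: MISS | VC [6, 28, 30]
  [5] addr=0x3b blk=14 s=2: L1-HIT | VC [6, 28, 30]
  [6] addr=0x19 blk=6 s=2: VC-HIT | VC [14, 28, 30]
  [7] addr=0x7b blk=30 s=2: VC-HIT | VC [14, 28, 6]
  [8] addr=0x18 blk=6 s=2: VC-HIT | VC [14, 28, 30]
  [9] addr=0x1a blk=6 s=2: L1-HIT | VC [14, 28, 30]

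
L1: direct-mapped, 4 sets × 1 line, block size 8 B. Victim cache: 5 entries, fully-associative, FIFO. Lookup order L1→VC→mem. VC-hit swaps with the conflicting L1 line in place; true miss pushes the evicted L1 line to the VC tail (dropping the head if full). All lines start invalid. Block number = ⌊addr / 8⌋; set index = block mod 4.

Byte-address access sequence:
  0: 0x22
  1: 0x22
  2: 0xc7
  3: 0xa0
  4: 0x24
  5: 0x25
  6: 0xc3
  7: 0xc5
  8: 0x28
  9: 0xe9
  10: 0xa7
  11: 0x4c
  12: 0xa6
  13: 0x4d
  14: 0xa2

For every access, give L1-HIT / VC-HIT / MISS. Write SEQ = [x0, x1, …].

#0 0x22→b4/s0 MISS; vc=[]
#1 0x22→b4/s0 L1-HIT; vc=[]
#2 0xc7→b24/s0 MISS; vc=[4]
#3 0xa0→b20/s0 MISS; vc=[4,24]
#4 0x24→b4/s0 VC-HIT; vc=[20,24]
#5 0x25→b4/s0 L1-HIT; vc=[20,24]
#6 0xc3→b24/s0 VC-HIT; vc=[20,4]
#7 0xc5→b24/s0 L1-HIT; vc=[20,4]
#8 0x28→b5/s1 MISS; vc=[20,4]
#9 0xe9→b29/s1 MISS; vc=[20,4,5]
#10 0xa7→b20/s0 VC-HIT; vc=[24,4,5]
#11 0x4c→b9/s1 MISS; vc=[24,4,5,29]
#12 0xa6→b20/s0 L1-HIT; vc=[24,4,5,29]
#13 0x4d→b9/s1 L1-HIT; vc=[24,4,5,29]
#14 0xa2→b20/s0 L1-HIT; vc=[24,4,5,29]

SEQ = [MISS, L1-HIT, MISS, MISS, VC-HIT, L1-HIT, VC-HIT, L1-HIT, MISS, MISS, VC-HIT, MISS, L1-HIT, L1-HIT, L1-HIT]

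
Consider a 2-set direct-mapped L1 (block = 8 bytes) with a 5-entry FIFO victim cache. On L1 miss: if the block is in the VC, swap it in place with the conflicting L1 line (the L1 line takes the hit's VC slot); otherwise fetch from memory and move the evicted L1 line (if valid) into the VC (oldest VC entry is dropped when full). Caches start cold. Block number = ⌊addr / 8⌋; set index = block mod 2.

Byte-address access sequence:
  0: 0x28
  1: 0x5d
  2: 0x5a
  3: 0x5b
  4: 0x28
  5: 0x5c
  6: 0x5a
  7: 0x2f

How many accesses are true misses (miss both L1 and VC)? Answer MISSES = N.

#0 0x28→b5/s1 MISS; vc=[]
#1 0x5d→b11/s1 MISS; vc=[5]
#2 0x5a→b11/s1 L1-HIT; vc=[5]
#3 0x5b→b11/s1 L1-HIT; vc=[5]
#4 0x28→b5/s1 VC-HIT; vc=[11]
#5 0x5c→b11/s1 VC-HIT; vc=[5]
#6 0x5a→b11/s1 L1-HIT; vc=[5]
#7 0x2f→b5/s1 VC-HIT; vc=[11]

MISSES = 2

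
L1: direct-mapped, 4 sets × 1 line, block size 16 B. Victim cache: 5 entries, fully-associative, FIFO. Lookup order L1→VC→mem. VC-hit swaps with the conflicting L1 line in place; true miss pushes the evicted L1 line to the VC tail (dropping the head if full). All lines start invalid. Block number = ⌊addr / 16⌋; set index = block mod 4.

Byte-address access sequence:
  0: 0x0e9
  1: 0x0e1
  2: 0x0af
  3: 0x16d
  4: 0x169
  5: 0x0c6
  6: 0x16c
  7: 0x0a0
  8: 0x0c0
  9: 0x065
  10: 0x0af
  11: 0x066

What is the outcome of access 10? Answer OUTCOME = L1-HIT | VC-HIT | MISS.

#0 0xe9→b14/s2 MISS; vc=[]
#1 0xe1→b14/s2 L1-HIT; vc=[]
#2 0xaf→b10/s2 MISS; vc=[14]
#3 0x16d→b22/s2 MISS; vc=[14,10]
#4 0x169→b22/s2 L1-HIT; vc=[14,10]
#5 0xc6→b12/s0 MISS; vc=[14,10]
#6 0x16c→b22/s2 L1-HIT; vc=[14,10]
#7 0xa0→b10/s2 VC-HIT; vc=[14,22]
#8 0xc0→b12/s0 L1-HIT; vc=[14,22]
#9 0x65→b6/s2 MISS; vc=[14,22,10]
#10 0xaf→b10/s2 VC-HIT; vc=[14,22,6]
#11 0x66→b6/s2 VC-HIT; vc=[14,22,10]

OUTCOME = VC-HIT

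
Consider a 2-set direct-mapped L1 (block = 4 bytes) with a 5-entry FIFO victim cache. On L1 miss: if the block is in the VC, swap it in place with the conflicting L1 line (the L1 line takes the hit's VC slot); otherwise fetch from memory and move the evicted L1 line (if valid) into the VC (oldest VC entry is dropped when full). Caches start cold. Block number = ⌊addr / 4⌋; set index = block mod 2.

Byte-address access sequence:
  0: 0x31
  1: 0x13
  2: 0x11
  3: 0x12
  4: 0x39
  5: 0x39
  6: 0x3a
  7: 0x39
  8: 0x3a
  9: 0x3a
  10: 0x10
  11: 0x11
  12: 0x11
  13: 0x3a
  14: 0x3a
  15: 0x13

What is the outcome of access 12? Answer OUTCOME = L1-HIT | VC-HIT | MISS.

OUTCOME = L1-HIT

#0 0x31→b12/s0 MISS; vc=[]
#1 0x13→b4/s0 MISS; vc=[12]
#2 0x11→b4/s0 L1-HIT; vc=[12]
#3 0x12→b4/s0 L1-HIT; vc=[12]
#4 0x39→b14/s0 MISS; vc=[12,4]
#5 0x39→b14/s0 L1-HIT; vc=[12,4]
#6 0x3a→b14/s0 L1-HIT; vc=[12,4]
#7 0x39→b14/s0 L1-HIT; vc=[12,4]
#8 0x3a→b14/s0 L1-HIT; vc=[12,4]
#9 0x3a→b14/s0 L1-HIT; vc=[12,4]
#10 0x10→b4/s0 VC-HIT; vc=[12,14]
#11 0x11→b4/s0 L1-HIT; vc=[12,14]
#12 0x11→b4/s0 L1-HIT; vc=[12,14]
#13 0x3a→b14/s0 VC-HIT; vc=[12,4]
#14 0x3a→b14/s0 L1-HIT; vc=[12,4]
#15 0x13→b4/s0 VC-HIT; vc=[12,14]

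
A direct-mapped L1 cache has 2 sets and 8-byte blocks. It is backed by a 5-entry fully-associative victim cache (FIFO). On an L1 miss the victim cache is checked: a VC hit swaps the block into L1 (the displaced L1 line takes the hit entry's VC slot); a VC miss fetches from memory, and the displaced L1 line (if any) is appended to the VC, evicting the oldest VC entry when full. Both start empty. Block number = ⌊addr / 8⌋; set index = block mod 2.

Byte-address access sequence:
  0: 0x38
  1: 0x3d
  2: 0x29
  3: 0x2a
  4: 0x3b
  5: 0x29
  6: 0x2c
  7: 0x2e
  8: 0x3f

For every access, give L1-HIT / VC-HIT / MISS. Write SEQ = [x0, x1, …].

  [0] addr=0x38 blk=7 s=1: MISS | VC []
  [1] addr=0x3d blk=7 s=1: L1-HIT | VC []
  [2] addr=0x29 blk=5 s=1: MISS | VC [7]
  [3] addr=0x2a blk=5 s=1: L1-HIT | VC [7]
  [4] addr=0x3b blk=7 s=1: VC-HIT | VC [5]
  [5] addr=0x29 blk=5 s=1: VC-HIT | VC [7]
  [6] addr=0x2c blk=5 s=1: L1-HIT | VC [7]
  [7] addr=0x2e blk=5 s=1: L1-HIT | VC [7]
  [8] addr=0x3f blk=7 s=1: VC-HIT | VC [5]

SEQ = [MISS, L1-HIT, MISS, L1-HIT, VC-HIT, VC-HIT, L1-HIT, L1-HIT, VC-HIT]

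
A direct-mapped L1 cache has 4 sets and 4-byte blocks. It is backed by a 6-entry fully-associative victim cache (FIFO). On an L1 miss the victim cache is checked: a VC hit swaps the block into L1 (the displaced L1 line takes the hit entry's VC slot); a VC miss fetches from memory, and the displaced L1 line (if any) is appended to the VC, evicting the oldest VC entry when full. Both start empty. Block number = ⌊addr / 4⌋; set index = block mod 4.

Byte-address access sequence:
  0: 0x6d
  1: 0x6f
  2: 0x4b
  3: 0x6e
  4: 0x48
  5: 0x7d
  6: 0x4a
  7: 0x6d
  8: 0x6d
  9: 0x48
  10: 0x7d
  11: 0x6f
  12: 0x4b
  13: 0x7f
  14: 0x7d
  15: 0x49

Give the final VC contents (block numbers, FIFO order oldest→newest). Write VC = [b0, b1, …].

  [0] addr=0x6d blk=27 s=3: MISS | VC []
  [1] addr=0x6f blk=27 s=3: L1-HIT | VC []
  [2] addr=0x4b blk=18 s=2: MISS | VC []
  [3] addr=0x6e blk=27 s=3: L1-HIT | VC []
  [4] addr=0x48 blk=18 s=2: L1-HIT | VC []
  [5] addr=0x7d blk=31 s=3: MISS | VC [27]
  [6] addr=0x4a blk=18 s=2: L1-HIT | VC [27]
  [7] addr=0x6d blk=27 s=3: VC-HIT | VC [31]
  [8] addr=0x6d blk=27 s=3: L1-HIT | VC [31]
  [9] addr=0x48 blk=18 s=2: L1-HIT | VC [31]
  [10] addr=0x7d blk=31 s=3: VC-HIT | VC [27]
  [11] addr=0x6f blk=27 s=3: VC-HIT | VC [31]
  [12] addr=0x4b blk=18 s=2: L1-HIT | VC [31]
  [13] addr=0x7f blk=31 s=3: VC-HIT | VC [27]
  [14] addr=0x7d blk=31 s=3: L1-HIT | VC [27]
  [15] addr=0x49 blk=18 s=2: L1-HIT | VC [27]

VC = [27]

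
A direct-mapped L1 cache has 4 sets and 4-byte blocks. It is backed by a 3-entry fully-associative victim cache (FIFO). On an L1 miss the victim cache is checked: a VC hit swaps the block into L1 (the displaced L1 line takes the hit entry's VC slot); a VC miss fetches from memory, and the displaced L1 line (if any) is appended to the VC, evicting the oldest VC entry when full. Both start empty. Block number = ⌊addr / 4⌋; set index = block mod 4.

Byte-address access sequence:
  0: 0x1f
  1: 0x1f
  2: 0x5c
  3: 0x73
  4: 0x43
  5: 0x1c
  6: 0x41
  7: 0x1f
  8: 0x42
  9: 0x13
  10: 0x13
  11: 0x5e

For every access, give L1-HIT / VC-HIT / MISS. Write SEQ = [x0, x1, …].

  [0] addr=0x1f blk=7 s=3: MISS | VC []
  [1] addr=0x1f blk=7 s=3: L1-HIT | VC []
  [2] addr=0x5c blk=23 s=3: MISS | VC [7]
  [3] addr=0x73 blk=28 s=0: MISS | VC [7]
  [4] addr=0x43 blk=16 s=0: MISS | VC [7, 28]
  [5] addr=0x1c blk=7 s=3: VC-HIT | VC [23, 28]
  [6] addr=0x41 blk=16 s=0: L1-HIT | VC [23, 28]
  [7] addr=0x1f blk=7 s=3: L1-HIT | VC [23, 28]
  [8] addr=0x42 blk=16 s=0: L1-HIT | VC [23, 28]
  [9] addr=0x13 blk=4 s=0: MISS | VC [23, 28, 16]
  [10] addr=0x13 blk=4 s=0: L1-HIT | VC [23, 28, 16]
  [11] addr=0x5e blk=23 s=3: VC-HIT | VC [7, 28, 16]

SEQ = [MISS, L1-HIT, MISS, MISS, MISS, VC-HIT, L1-HIT, L1-HIT, L1-HIT, MISS, L1-HIT, VC-HIT]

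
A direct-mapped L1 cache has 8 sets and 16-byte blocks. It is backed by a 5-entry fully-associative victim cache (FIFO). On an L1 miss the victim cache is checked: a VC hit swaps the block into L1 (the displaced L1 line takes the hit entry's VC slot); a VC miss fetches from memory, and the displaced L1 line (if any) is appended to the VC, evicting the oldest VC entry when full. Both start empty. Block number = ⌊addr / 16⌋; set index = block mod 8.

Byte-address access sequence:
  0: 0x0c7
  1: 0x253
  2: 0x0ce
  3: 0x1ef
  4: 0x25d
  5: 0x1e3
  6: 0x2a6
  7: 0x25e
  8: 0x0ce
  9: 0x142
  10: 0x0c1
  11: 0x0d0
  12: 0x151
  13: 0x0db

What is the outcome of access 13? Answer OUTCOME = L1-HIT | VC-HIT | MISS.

OUTCOME = VC-HIT

0: 0xc7 (blk 12, set 4) → MISS  vc=[]
1: 0x253 (blk 37, set 5) → MISS  vc=[]
2: 0xce (blk 12, set 4) → L1-HIT  vc=[]
3: 0x1ef (blk 30, set 6) → MISS  vc=[]
4: 0x25d (blk 37, set 5) → L1-HIT  vc=[]
5: 0x1e3 (blk 30, set 6) → L1-HIT  vc=[]
6: 0x2a6 (blk 42, set 2) → MISS  vc=[]
7: 0x25e (blk 37, set 5) → L1-HIT  vc=[]
8: 0xce (blk 12, set 4) → L1-HIT  vc=[]
9: 0x142 (blk 20, set 4) → MISS  vc=[12]
10: 0xc1 (blk 12, set 4) → VC-HIT  vc=[20]
11: 0xd0 (blk 13, set 5) → MISS  vc=[20, 37]
12: 0x151 (blk 21, set 5) → MISS  vc=[20, 37, 13]
13: 0xdb (blk 13, set 5) → VC-HIT  vc=[20, 37, 21]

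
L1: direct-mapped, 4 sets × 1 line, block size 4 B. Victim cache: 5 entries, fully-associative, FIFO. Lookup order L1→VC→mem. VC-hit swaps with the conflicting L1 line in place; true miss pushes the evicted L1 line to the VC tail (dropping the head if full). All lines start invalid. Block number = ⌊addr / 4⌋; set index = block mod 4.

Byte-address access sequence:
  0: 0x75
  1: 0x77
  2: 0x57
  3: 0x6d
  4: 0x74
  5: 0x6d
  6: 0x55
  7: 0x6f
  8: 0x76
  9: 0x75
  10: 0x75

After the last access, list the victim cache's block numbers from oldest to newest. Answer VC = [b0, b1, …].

0: 0x75 (blk 29, set 1) → MISS  vc=[]
1: 0x77 (blk 29, set 1) → L1-HIT  vc=[]
2: 0x57 (blk 21, set 1) → MISS  vc=[29]
3: 0x6d (blk 27, set 3) → MISS  vc=[29]
4: 0x74 (blk 29, set 1) → VC-HIT  vc=[21]
5: 0x6d (blk 27, set 3) → L1-HIT  vc=[21]
6: 0x55 (blk 21, set 1) → VC-HIT  vc=[29]
7: 0x6f (blk 27, set 3) → L1-HIT  vc=[29]
8: 0x76 (blk 29, set 1) → VC-HIT  vc=[21]
9: 0x75 (blk 29, set 1) → L1-HIT  vc=[21]
10: 0x75 (blk 29, set 1) → L1-HIT  vc=[21]

VC = [21]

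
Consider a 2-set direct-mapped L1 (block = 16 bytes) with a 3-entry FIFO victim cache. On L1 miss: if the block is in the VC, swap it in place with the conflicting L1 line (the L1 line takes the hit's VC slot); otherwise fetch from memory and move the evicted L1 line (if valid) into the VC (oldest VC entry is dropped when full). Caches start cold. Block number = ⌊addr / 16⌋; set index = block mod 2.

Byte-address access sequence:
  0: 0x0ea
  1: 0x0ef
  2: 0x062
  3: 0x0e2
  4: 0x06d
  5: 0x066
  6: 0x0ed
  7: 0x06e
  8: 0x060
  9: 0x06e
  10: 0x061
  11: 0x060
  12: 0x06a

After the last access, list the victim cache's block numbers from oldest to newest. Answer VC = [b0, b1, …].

  [0] addr=0xea blk=14 s=0: MISS | VC []
  [1] addr=0xef blk=14 s=0: L1-HIT | VC []
  [2] addr=0x62 blk=6 s=0: MISS | VC [14]
  [3] addr=0xe2 blk=14 s=0: VC-HIT | VC [6]
  [4] addr=0x6d blk=6 s=0: VC-HIT | VC [14]
  [5] addr=0x66 blk=6 s=0: L1-HIT | VC [14]
  [6] addr=0xed blk=14 s=0: VC-HIT | VC [6]
  [7] addr=0x6e blk=6 s=0: VC-HIT | VC [14]
  [8] addr=0x60 blk=6 s=0: L1-HIT | VC [14]
  [9] addr=0x6e blk=6 s=0: L1-HIT | VC [14]
  [10] addr=0x61 blk=6 s=0: L1-HIT | VC [14]
  [11] addr=0x60 blk=6 s=0: L1-HIT | VC [14]
  [12] addr=0x6a blk=6 s=0: L1-HIT | VC [14]

VC = [14]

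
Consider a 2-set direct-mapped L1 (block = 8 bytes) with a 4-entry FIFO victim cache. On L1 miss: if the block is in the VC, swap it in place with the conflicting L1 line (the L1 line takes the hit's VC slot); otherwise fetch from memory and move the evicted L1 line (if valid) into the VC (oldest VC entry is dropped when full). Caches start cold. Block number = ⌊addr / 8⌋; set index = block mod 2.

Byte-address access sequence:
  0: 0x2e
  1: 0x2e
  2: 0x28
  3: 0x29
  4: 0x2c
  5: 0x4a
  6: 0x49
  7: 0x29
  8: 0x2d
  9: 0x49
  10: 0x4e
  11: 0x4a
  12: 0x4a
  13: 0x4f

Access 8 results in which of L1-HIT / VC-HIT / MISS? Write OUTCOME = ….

#0 0x2e→b5/s1 MISS; vc=[]
#1 0x2e→b5/s1 L1-HIT; vc=[]
#2 0x28→b5/s1 L1-HIT; vc=[]
#3 0x29→b5/s1 L1-HIT; vc=[]
#4 0x2c→b5/s1 L1-HIT; vc=[]
#5 0x4a→b9/s1 MISS; vc=[5]
#6 0x49→b9/s1 L1-HIT; vc=[5]
#7 0x29→b5/s1 VC-HIT; vc=[9]
#8 0x2d→b5/s1 L1-HIT; vc=[9]
#9 0x49→b9/s1 VC-HIT; vc=[5]
#10 0x4e→b9/s1 L1-HIT; vc=[5]
#11 0x4a→b9/s1 L1-HIT; vc=[5]
#12 0x4a→b9/s1 L1-HIT; vc=[5]
#13 0x4f→b9/s1 L1-HIT; vc=[5]

OUTCOME = L1-HIT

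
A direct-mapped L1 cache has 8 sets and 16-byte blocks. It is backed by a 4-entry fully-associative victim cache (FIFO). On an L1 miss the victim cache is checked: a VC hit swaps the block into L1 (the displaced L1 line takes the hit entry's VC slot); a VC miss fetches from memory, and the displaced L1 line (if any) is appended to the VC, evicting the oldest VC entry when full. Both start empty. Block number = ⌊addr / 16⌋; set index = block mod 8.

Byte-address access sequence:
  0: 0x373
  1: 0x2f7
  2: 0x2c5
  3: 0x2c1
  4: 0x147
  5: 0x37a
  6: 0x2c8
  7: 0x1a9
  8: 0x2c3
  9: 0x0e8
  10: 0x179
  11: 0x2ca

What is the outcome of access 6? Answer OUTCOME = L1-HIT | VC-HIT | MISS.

#0 0x373→b55/s7 MISS; vc=[]
#1 0x2f7→b47/s7 MISS; vc=[55]
#2 0x2c5→b44/s4 MISS; vc=[55]
#3 0x2c1→b44/s4 L1-HIT; vc=[55]
#4 0x147→b20/s4 MISS; vc=[55,44]
#5 0x37a→b55/s7 VC-HIT; vc=[47,44]
#6 0x2c8→b44/s4 VC-HIT; vc=[47,20]
#7 0x1a9→b26/s2 MISS; vc=[47,20]
#8 0x2c3→b44/s4 L1-HIT; vc=[47,20]
#9 0xe8→b14/s6 MISS; vc=[47,20]
#10 0x179→b23/s7 MISS; vc=[47,20,55]
#11 0x2ca→b44/s4 L1-HIT; vc=[47,20,55]

OUTCOME = VC-HIT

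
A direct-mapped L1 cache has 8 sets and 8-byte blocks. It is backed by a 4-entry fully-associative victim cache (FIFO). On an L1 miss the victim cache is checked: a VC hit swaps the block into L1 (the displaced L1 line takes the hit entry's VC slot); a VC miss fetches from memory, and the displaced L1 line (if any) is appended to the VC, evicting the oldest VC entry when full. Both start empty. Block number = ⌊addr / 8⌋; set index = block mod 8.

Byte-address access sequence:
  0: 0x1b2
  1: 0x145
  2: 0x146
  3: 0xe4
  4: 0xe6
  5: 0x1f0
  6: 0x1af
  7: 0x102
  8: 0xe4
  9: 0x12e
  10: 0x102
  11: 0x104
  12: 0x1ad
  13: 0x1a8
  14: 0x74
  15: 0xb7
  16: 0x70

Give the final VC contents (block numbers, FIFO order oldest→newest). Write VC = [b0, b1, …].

0: 0x1b2 (blk 54, set 6) → MISS  vc=[]
1: 0x145 (blk 40, set 0) → MISS  vc=[]
2: 0x146 (blk 40, set 0) → L1-HIT  vc=[]
3: 0xe4 (blk 28, set 4) → MISS  vc=[]
4: 0xe6 (blk 28, set 4) → L1-HIT  vc=[]
5: 0x1f0 (blk 62, set 6) → MISS  vc=[54]
6: 0x1af (blk 53, set 5) → MISS  vc=[54]
7: 0x102 (blk 32, set 0) → MISS  vc=[54, 40]
8: 0xe4 (blk 28, set 4) → L1-HIT  vc=[54, 40]
9: 0x12e (blk 37, set 5) → MISS  vc=[54, 40, 53]
10: 0x102 (blk 32, set 0) → L1-HIT  vc=[54, 40, 53]
11: 0x104 (blk 32, set 0) → L1-HIT  vc=[54, 40, 53]
12: 0x1ad (blk 53, set 5) → VC-HIT  vc=[54, 40, 37]
13: 0x1a8 (blk 53, set 5) → L1-HIT  vc=[54, 40, 37]
14: 0x74 (blk 14, set 6) → MISS  vc=[54, 40, 37, 62]
15: 0xb7 (blk 22, set 6) → MISS  vc=[40, 37, 62, 14]
16: 0x70 (blk 14, set 6) → VC-HIT  vc=[40, 37, 62, 22]

VC = [40, 37, 62, 22]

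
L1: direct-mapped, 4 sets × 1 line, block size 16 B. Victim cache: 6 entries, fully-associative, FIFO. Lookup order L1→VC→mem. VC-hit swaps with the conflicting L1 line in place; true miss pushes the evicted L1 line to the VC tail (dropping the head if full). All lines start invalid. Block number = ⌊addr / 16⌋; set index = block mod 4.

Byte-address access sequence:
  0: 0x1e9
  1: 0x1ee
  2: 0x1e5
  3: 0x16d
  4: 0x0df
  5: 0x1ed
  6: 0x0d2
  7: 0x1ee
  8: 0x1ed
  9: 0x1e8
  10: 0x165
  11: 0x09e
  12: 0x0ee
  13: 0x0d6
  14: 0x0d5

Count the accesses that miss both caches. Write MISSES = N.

#0 0x1e9→b30/s2 MISS; vc=[]
#1 0x1ee→b30/s2 L1-HIT; vc=[]
#2 0x1e5→b30/s2 L1-HIT; vc=[]
#3 0x16d→b22/s2 MISS; vc=[30]
#4 0xdf→b13/s1 MISS; vc=[30]
#5 0x1ed→b30/s2 VC-HIT; vc=[22]
#6 0xd2→b13/s1 L1-HIT; vc=[22]
#7 0x1ee→b30/s2 L1-HIT; vc=[22]
#8 0x1ed→b30/s2 L1-HIT; vc=[22]
#9 0x1e8→b30/s2 L1-HIT; vc=[22]
#10 0x165→b22/s2 VC-HIT; vc=[30]
#11 0x9e→b9/s1 MISS; vc=[30,13]
#12 0xee→b14/s2 MISS; vc=[30,13,22]
#13 0xd6→b13/s1 VC-HIT; vc=[30,9,22]
#14 0xd5→b13/s1 L1-HIT; vc=[30,9,22]

MISSES = 5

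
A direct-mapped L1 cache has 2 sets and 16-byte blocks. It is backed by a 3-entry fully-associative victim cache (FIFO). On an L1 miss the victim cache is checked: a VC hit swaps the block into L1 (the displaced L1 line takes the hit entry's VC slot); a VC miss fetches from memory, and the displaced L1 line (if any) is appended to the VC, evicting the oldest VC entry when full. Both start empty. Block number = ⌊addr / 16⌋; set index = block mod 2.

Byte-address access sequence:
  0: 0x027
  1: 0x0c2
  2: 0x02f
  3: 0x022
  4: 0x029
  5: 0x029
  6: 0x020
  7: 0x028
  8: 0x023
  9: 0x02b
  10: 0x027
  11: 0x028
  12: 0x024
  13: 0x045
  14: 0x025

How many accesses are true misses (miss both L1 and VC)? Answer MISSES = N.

  [0] addr=0x27 blk=2 s=0: MISS | VC []
  [1] addr=0xc2 blk=12 s=0: MISS | VC [2]
  [2] addr=0x2f blk=2 s=0: VC-HIT | VC [12]
  [3] addr=0x22 blk=2 s=0: L1-HIT | VC [12]
  [4] addr=0x29 blk=2 s=0: L1-HIT | VC [12]
  [5] addr=0x29 blk=2 s=0: L1-HIT | VC [12]
  [6] addr=0x20 blk=2 s=0: L1-HIT | VC [12]
  [7] addr=0x28 blk=2 s=0: L1-HIT | VC [12]
  [8] addr=0x23 blk=2 s=0: L1-HIT | VC [12]
  [9] addr=0x2b blk=2 s=0: L1-HIT | VC [12]
  [10] addr=0x27 blk=2 s=0: L1-HIT | VC [12]
  [11] addr=0x28 blk=2 s=0: L1-HIT | VC [12]
  [12] addr=0x24 blk=2 s=0: L1-HIT | VC [12]
  [13] addr=0x45 blk=4 s=0: MISS | VC [12, 2]
  [14] addr=0x25 blk=2 s=0: VC-HIT | VC [12, 4]

MISSES = 3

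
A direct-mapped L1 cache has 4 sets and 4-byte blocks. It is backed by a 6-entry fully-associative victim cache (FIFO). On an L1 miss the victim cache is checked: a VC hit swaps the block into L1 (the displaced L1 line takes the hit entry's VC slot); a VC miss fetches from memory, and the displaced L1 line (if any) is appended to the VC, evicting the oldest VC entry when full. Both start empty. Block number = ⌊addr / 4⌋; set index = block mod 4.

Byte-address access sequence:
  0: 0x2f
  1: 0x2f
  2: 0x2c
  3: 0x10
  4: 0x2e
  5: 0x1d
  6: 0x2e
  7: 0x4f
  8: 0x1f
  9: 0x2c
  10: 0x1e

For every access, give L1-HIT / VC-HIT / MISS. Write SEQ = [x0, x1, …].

SEQ = [MISS, L1-HIT, L1-HIT, MISS, L1-HIT, MISS, VC-HIT, MISS, VC-HIT, VC-HIT, VC-HIT]

0: 0x2f (blk 11, set 3) → MISS  vc=[]
1: 0x2f (blk 11, set 3) → L1-HIT  vc=[]
2: 0x2c (blk 11, set 3) → L1-HIT  vc=[]
3: 0x10 (blk 4, set 0) → MISS  vc=[]
4: 0x2e (blk 11, set 3) → L1-HIT  vc=[]
5: 0x1d (blk 7, set 3) → MISS  vc=[11]
6: 0x2e (blk 11, set 3) → VC-HIT  vc=[7]
7: 0x4f (blk 19, set 3) → MISS  vc=[7, 11]
8: 0x1f (blk 7, set 3) → VC-HIT  vc=[19, 11]
9: 0x2c (blk 11, set 3) → VC-HIT  vc=[19, 7]
10: 0x1e (blk 7, set 3) → VC-HIT  vc=[19, 11]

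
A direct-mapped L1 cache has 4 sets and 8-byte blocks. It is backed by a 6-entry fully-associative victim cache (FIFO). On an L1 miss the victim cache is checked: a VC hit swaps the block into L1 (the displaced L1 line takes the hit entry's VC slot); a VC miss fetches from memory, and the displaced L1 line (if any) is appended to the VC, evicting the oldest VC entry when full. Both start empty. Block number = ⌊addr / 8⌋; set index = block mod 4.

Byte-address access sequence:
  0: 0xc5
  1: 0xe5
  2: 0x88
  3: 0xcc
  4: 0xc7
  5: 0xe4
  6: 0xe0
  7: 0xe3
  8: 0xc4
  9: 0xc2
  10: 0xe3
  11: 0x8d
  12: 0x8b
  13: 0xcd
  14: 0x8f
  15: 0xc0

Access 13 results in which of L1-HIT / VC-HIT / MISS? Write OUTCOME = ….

  [0] addr=0xc5 blk=24 s=0: MISS | VC []
  [1] addr=0xe5 blk=28 s=0: MISS | VC [24]
  [2] addr=0x88 blk=17 s=1: MISS | VC [24]
  [3] addr=0xcc blk=25 s=1: MISS | VC [24, 17]
  [4] addr=0xc7 blk=24 s=0: VC-HIT | VC [28, 17]
  [5] addr=0xe4 blk=28 s=0: VC-HIT | VC [24, 17]
  [6] addr=0xe0 blk=28 s=0: L1-HIT | VC [24, 17]
  [7] addr=0xe3 blk=28 s=0: L1-HIT | VC [24, 17]
  [8] addr=0xc4 blk=24 s=0: VC-HIT | VC [28, 17]
  [9] addr=0xc2 blk=24 s=0: L1-HIT | VC [28, 17]
  [10] addr=0xe3 blk=28 s=0: VC-HIT | VC [24, 17]
  [11] addr=0x8d blk=17 s=1: VC-HIT | VC [24, 25]
  [12] addr=0x8b blk=17 s=1: L1-HIT | VC [24, 25]
  [13] addr=0xcd blk=25 s=1: VC-HIT | VC [24, 17]
  [14] addr=0x8f blk=17 s=1: VC-HIT | VC [24, 25]
  [15] addr=0xc0 blk=24 s=0: VC-HIT | VC [28, 25]

OUTCOME = VC-HIT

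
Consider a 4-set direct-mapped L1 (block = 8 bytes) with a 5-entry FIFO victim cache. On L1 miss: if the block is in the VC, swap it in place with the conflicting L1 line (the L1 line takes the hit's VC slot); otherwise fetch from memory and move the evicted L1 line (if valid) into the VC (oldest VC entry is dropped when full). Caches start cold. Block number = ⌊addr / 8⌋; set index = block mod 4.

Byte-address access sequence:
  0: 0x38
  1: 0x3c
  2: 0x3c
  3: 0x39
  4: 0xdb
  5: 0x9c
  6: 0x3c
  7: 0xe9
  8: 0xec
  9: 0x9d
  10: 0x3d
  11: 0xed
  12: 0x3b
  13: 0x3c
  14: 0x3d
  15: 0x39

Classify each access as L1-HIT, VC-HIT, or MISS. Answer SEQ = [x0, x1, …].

SEQ = [MISS, L1-HIT, L1-HIT, L1-HIT, MISS, MISS, VC-HIT, MISS, L1-HIT, VC-HIT, VC-HIT, L1-HIT, L1-HIT, L1-HIT, L1-HIT, L1-HIT]

0: 0x38 (blk 7, set 3) → MISS  vc=[]
1: 0x3c (blk 7, set 3) → L1-HIT  vc=[]
2: 0x3c (blk 7, set 3) → L1-HIT  vc=[]
3: 0x39 (blk 7, set 3) → L1-HIT  vc=[]
4: 0xdb (blk 27, set 3) → MISS  vc=[7]
5: 0x9c (blk 19, set 3) → MISS  vc=[7, 27]
6: 0x3c (blk 7, set 3) → VC-HIT  vc=[19, 27]
7: 0xe9 (blk 29, set 1) → MISS  vc=[19, 27]
8: 0xec (blk 29, set 1) → L1-HIT  vc=[19, 27]
9: 0x9d (blk 19, set 3) → VC-HIT  vc=[7, 27]
10: 0x3d (blk 7, set 3) → VC-HIT  vc=[19, 27]
11: 0xed (blk 29, set 1) → L1-HIT  vc=[19, 27]
12: 0x3b (blk 7, set 3) → L1-HIT  vc=[19, 27]
13: 0x3c (blk 7, set 3) → L1-HIT  vc=[19, 27]
14: 0x3d (blk 7, set 3) → L1-HIT  vc=[19, 27]
15: 0x39 (blk 7, set 3) → L1-HIT  vc=[19, 27]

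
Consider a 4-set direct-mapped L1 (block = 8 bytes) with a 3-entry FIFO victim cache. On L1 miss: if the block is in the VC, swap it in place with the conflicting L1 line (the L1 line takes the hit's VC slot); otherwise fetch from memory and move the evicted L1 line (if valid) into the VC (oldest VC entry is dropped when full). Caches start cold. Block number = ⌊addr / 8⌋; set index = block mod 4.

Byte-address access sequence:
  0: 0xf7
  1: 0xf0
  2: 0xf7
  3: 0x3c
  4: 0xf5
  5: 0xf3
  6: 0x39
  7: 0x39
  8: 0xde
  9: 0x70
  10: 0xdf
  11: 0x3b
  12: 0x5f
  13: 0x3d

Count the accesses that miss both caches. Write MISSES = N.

MISSES = 5

#0 0xf7→b30/s2 MISS; vc=[]
#1 0xf0→b30/s2 L1-HIT; vc=[]
#2 0xf7→b30/s2 L1-HIT; vc=[]
#3 0x3c→b7/s3 MISS; vc=[]
#4 0xf5→b30/s2 L1-HIT; vc=[]
#5 0xf3→b30/s2 L1-HIT; vc=[]
#6 0x39→b7/s3 L1-HIT; vc=[]
#7 0x39→b7/s3 L1-HIT; vc=[]
#8 0xde→b27/s3 MISS; vc=[7]
#9 0x70→b14/s2 MISS; vc=[7,30]
#10 0xdf→b27/s3 L1-HIT; vc=[7,30]
#11 0x3b→b7/s3 VC-HIT; vc=[27,30]
#12 0x5f→b11/s3 MISS; vc=[27,30,7]
#13 0x3d→b7/s3 VC-HIT; vc=[27,30,11]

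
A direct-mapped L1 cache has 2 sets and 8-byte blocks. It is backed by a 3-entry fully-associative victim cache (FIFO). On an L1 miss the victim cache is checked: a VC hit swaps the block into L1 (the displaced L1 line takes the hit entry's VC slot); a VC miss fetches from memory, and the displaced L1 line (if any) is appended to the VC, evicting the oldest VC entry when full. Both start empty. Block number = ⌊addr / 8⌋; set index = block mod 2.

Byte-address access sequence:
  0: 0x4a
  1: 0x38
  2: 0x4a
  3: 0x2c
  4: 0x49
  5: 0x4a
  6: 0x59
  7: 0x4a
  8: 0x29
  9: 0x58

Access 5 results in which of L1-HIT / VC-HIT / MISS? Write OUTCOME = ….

#0 0x4a→b9/s1 MISS; vc=[]
#1 0x38→b7/s1 MISS; vc=[9]
#2 0x4a→b9/s1 VC-HIT; vc=[7]
#3 0x2c→b5/s1 MISS; vc=[7,9]
#4 0x49→b9/s1 VC-HIT; vc=[7,5]
#5 0x4a→b9/s1 L1-HIT; vc=[7,5]
#6 0x59→b11/s1 MISS; vc=[7,5,9]
#7 0x4a→b9/s1 VC-HIT; vc=[7,5,11]
#8 0x29→b5/s1 VC-HIT; vc=[7,9,11]
#9 0x58→b11/s1 VC-HIT; vc=[7,9,5]

OUTCOME = L1-HIT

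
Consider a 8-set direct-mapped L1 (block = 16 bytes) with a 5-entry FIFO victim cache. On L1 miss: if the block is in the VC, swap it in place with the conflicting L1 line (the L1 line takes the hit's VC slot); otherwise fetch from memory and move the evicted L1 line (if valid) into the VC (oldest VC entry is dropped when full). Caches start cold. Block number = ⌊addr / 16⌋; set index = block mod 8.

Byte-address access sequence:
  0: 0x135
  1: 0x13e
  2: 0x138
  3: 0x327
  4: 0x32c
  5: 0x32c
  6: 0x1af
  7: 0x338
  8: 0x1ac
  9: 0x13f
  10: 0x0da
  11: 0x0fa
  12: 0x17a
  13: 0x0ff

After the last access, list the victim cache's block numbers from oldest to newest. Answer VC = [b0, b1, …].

VC = [50, 51, 23]

0: 0x135 (blk 19, set 3) → MISS  vc=[]
1: 0x13e (blk 19, set 3) → L1-HIT  vc=[]
2: 0x138 (blk 19, set 3) → L1-HIT  vc=[]
3: 0x327 (blk 50, set 2) → MISS  vc=[]
4: 0x32c (blk 50, set 2) → L1-HIT  vc=[]
5: 0x32c (blk 50, set 2) → L1-HIT  vc=[]
6: 0x1af (blk 26, set 2) → MISS  vc=[50]
7: 0x338 (blk 51, set 3) → MISS  vc=[50, 19]
8: 0x1ac (blk 26, set 2) → L1-HIT  vc=[50, 19]
9: 0x13f (blk 19, set 3) → VC-HIT  vc=[50, 51]
10: 0xda (blk 13, set 5) → MISS  vc=[50, 51]
11: 0xfa (blk 15, set 7) → MISS  vc=[50, 51]
12: 0x17a (blk 23, set 7) → MISS  vc=[50, 51, 15]
13: 0xff (blk 15, set 7) → VC-HIT  vc=[50, 51, 23]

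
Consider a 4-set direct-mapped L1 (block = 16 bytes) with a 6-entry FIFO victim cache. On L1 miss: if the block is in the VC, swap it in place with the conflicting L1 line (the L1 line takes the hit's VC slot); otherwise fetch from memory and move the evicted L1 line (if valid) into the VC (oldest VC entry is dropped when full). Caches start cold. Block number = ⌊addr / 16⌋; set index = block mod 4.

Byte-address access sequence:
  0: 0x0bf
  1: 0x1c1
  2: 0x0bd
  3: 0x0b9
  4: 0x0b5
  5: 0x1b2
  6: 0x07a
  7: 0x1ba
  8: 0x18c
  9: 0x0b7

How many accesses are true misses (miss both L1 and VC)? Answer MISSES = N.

0: 0xbf (blk 11, set 3) → MISS  vc=[]
1: 0x1c1 (blk 28, set 0) → MISS  vc=[]
2: 0xbd (blk 11, set 3) → L1-HIT  vc=[]
3: 0xb9 (blk 11, set 3) → L1-HIT  vc=[]
4: 0xb5 (blk 11, set 3) → L1-HIT  vc=[]
5: 0x1b2 (blk 27, set 3) → MISS  vc=[11]
6: 0x7a (blk 7, set 3) → MISS  vc=[11, 27]
7: 0x1ba (blk 27, set 3) → VC-HIT  vc=[11, 7]
8: 0x18c (blk 24, set 0) → MISS  vc=[11, 7, 28]
9: 0xb7 (blk 11, set 3) → VC-HIT  vc=[27, 7, 28]

MISSES = 5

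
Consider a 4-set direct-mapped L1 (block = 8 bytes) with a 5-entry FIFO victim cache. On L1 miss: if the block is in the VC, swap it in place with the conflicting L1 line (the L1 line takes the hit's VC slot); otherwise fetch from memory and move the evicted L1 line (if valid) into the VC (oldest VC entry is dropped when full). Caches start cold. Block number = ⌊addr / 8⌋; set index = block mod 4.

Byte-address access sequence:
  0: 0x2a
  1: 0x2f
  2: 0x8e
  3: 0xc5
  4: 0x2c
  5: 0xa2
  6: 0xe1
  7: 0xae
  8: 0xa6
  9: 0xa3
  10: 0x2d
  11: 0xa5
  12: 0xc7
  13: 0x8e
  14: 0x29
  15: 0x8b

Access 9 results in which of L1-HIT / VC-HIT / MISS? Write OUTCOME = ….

OUTCOME = L1-HIT

  [0] addr=0x2a blk=5 s=1: MISS | VC []
  [1] addr=0x2f blk=5 s=1: L1-HIT | VC []
  [2] addr=0x8e blk=17 s=1: MISS | VC [5]
  [3] addr=0xc5 blk=24 s=0: MISS | VC [5]
  [4] addr=0x2c blk=5 s=1: VC-HIT | VC [17]
  [5] addr=0xa2 blk=20 s=0: MISS | VC [17, 24]
  [6] addr=0xe1 blk=28 s=0: MISS | VC [17, 24, 20]
  [7] addr=0xae blk=21 s=1: MISS | VC [17, 24, 20, 5]
  [8] addr=0xa6 blk=20 s=0: VC-HIT | VC [17, 24, 28, 5]
  [9] addr=0xa3 blk=20 s=0: L1-HIT | VC [17, 24, 28, 5]
  [10] addr=0x2d blk=5 s=1: VC-HIT | VC [17, 24, 28, 21]
  [11] addr=0xa5 blk=20 s=0: L1-HIT | VC [17, 24, 28, 21]
  [12] addr=0xc7 blk=24 s=0: VC-HIT | VC [17, 20, 28, 21]
  [13] addr=0x8e blk=17 s=1: VC-HIT | VC [5, 20, 28, 21]
  [14] addr=0x29 blk=5 s=1: VC-HIT | VC [17, 20, 28, 21]
  [15] addr=0x8b blk=17 s=1: VC-HIT | VC [5, 20, 28, 21]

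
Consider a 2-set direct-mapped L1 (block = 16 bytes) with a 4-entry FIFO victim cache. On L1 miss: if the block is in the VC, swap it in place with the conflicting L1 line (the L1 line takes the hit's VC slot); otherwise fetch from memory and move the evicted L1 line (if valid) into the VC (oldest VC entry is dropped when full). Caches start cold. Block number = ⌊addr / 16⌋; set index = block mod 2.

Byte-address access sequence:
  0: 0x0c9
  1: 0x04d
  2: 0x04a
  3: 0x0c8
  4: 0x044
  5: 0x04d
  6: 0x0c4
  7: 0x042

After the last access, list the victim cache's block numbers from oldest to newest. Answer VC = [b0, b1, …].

VC = [12]

#0 0xc9→b12/s0 MISS; vc=[]
#1 0x4d→b4/s0 MISS; vc=[12]
#2 0x4a→b4/s0 L1-HIT; vc=[12]
#3 0xc8→b12/s0 VC-HIT; vc=[4]
#4 0x44→b4/s0 VC-HIT; vc=[12]
#5 0x4d→b4/s0 L1-HIT; vc=[12]
#6 0xc4→b12/s0 VC-HIT; vc=[4]
#7 0x42→b4/s0 VC-HIT; vc=[12]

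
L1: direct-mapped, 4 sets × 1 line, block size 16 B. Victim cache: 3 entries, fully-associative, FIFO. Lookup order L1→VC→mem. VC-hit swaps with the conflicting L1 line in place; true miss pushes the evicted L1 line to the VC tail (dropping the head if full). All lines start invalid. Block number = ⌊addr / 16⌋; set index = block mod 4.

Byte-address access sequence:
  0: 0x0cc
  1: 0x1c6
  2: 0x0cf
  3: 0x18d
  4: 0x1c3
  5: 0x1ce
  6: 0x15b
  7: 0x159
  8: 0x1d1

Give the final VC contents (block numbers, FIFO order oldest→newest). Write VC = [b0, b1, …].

#0 0xcc→b12/s0 MISS; vc=[]
#1 0x1c6→b28/s0 MISS; vc=[12]
#2 0xcf→b12/s0 VC-HIT; vc=[28]
#3 0x18d→b24/s0 MISS; vc=[28,12]
#4 0x1c3→b28/s0 VC-HIT; vc=[24,12]
#5 0x1ce→b28/s0 L1-HIT; vc=[24,12]
#6 0x15b→b21/s1 MISS; vc=[24,12]
#7 0x159→b21/s1 L1-HIT; vc=[24,12]
#8 0x1d1→b29/s1 MISS; vc=[24,12,21]

VC = [24, 12, 21]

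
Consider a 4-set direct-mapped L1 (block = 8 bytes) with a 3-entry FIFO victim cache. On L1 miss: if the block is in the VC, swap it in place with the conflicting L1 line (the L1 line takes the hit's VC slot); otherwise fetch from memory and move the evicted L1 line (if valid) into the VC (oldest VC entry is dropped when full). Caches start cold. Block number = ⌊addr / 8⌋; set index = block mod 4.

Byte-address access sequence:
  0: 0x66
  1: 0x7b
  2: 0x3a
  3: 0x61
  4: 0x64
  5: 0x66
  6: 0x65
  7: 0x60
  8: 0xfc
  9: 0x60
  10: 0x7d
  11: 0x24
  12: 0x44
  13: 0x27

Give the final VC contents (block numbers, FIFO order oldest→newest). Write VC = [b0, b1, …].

VC = [7, 12, 8]

0: 0x66 (blk 12, set 0) → MISS  vc=[]
1: 0x7b (blk 15, set 3) → MISS  vc=[]
2: 0x3a (blk 7, set 3) → MISS  vc=[15]
3: 0x61 (blk 12, set 0) → L1-HIT  vc=[15]
4: 0x64 (blk 12, set 0) → L1-HIT  vc=[15]
5: 0x66 (blk 12, set 0) → L1-HIT  vc=[15]
6: 0x65 (blk 12, set 0) → L1-HIT  vc=[15]
7: 0x60 (blk 12, set 0) → L1-HIT  vc=[15]
8: 0xfc (blk 31, set 3) → MISS  vc=[15, 7]
9: 0x60 (blk 12, set 0) → L1-HIT  vc=[15, 7]
10: 0x7d (blk 15, set 3) → VC-HIT  vc=[31, 7]
11: 0x24 (blk 4, set 0) → MISS  vc=[31, 7, 12]
12: 0x44 (blk 8, set 0) → MISS  vc=[7, 12, 4]
13: 0x27 (blk 4, set 0) → VC-HIT  vc=[7, 12, 8]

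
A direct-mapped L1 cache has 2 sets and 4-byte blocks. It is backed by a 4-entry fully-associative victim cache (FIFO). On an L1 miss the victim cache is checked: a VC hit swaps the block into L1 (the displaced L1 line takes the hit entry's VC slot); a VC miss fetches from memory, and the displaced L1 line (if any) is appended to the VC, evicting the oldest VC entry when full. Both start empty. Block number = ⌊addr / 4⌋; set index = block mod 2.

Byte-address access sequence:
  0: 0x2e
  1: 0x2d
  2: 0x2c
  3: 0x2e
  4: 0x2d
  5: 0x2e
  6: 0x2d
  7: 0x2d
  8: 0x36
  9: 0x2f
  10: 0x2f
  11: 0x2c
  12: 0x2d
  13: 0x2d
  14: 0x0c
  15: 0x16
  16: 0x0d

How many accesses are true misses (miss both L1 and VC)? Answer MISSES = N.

MISSES = 4

  [0] addr=0x2e blk=11 s=1: MISS | VC []
  [1] addr=0x2d blk=11 s=1: L1-HIT | VC []
  [2] addr=0x2c blk=11 s=1: L1-HIT | VC []
  [3] addr=0x2e blk=11 s=1: L1-HIT | VC []
  [4] addr=0x2d blk=11 s=1: L1-HIT | VC []
  [5] addr=0x2e blk=11 s=1: L1-HIT | VC []
  [6] addr=0x2d blk=11 s=1: L1-HIT | VC []
  [7] addr=0x2d blk=11 s=1: L1-HIT | VC []
  [8] addr=0x36 blk=13 s=1: MISS | VC [11]
  [9] addr=0x2f blk=11 s=1: VC-HIT | VC [13]
  [10] addr=0x2f blk=11 s=1: L1-HIT | VC [13]
  [11] addr=0x2c blk=11 s=1: L1-HIT | VC [13]
  [12] addr=0x2d blk=11 s=1: L1-HIT | VC [13]
  [13] addr=0x2d blk=11 s=1: L1-HIT | VC [13]
  [14] addr=0xc blk=3 s=1: MISS | VC [13, 11]
  [15] addr=0x16 blk=5 s=1: MISS | VC [13, 11, 3]
  [16] addr=0xd blk=3 s=1: VC-HIT | VC [13, 11, 5]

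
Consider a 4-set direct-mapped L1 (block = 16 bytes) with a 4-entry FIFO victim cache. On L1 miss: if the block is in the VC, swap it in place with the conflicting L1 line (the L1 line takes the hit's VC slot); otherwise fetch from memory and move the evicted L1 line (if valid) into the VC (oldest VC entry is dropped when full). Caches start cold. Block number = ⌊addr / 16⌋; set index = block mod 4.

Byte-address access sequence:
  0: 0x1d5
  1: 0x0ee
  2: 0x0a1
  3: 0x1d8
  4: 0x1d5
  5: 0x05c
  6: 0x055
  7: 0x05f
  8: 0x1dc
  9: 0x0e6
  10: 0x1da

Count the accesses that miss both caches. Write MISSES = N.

  [0] addr=0x1d5 blk=29 s=1: MISS | VC []
  [1] addr=0xee blk=14 s=2: MISS | VC []
  [2] addr=0xa1 blk=10 s=2: MISS | VC [14]
  [3] addr=0x1d8 blk=29 s=1: L1-HIT | VC [14]
  [4] addr=0x1d5 blk=29 s=1: L1-HIT | VC [14]
  [5] addr=0x5c blk=5 s=1: MISS | VC [14, 29]
  [6] addr=0x55 blk=5 s=1: L1-HIT | VC [14, 29]
  [7] addr=0x5f blk=5 s=1: L1-HIT | VC [14, 29]
  [8] addr=0x1dc blk=29 s=1: VC-HIT | VC [14, 5]
  [9] addr=0xe6 blk=14 s=2: VC-HIT | VC [10, 5]
  [10] addr=0x1da blk=29 s=1: L1-HIT | VC [10, 5]

MISSES = 4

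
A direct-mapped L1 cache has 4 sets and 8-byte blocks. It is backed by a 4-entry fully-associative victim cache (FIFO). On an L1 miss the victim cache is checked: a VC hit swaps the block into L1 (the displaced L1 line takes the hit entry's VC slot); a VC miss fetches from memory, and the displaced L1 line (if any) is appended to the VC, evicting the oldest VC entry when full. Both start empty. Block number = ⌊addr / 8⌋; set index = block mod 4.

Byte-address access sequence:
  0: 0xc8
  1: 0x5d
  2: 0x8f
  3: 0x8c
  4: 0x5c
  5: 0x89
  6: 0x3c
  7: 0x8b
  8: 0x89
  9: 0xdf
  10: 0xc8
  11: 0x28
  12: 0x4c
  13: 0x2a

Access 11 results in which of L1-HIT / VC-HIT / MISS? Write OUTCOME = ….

OUTCOME = MISS

#0 0xc8→b25/s1 MISS; vc=[]
#1 0x5d→b11/s3 MISS; vc=[]
#2 0x8f→b17/s1 MISS; vc=[25]
#3 0x8c→b17/s1 L1-HIT; vc=[25]
#4 0x5c→b11/s3 L1-HIT; vc=[25]
#5 0x89→b17/s1 L1-HIT; vc=[25]
#6 0x3c→b7/s3 MISS; vc=[25,11]
#7 0x8b→b17/s1 L1-HIT; vc=[25,11]
#8 0x89→b17/s1 L1-HIT; vc=[25,11]
#9 0xdf→b27/s3 MISS; vc=[25,11,7]
#10 0xc8→b25/s1 VC-HIT; vc=[17,11,7]
#11 0x28→b5/s1 MISS; vc=[17,11,7,25]
#12 0x4c→b9/s1 MISS; vc=[11,7,25,5]
#13 0x2a→b5/s1 VC-HIT; vc=[11,7,25,9]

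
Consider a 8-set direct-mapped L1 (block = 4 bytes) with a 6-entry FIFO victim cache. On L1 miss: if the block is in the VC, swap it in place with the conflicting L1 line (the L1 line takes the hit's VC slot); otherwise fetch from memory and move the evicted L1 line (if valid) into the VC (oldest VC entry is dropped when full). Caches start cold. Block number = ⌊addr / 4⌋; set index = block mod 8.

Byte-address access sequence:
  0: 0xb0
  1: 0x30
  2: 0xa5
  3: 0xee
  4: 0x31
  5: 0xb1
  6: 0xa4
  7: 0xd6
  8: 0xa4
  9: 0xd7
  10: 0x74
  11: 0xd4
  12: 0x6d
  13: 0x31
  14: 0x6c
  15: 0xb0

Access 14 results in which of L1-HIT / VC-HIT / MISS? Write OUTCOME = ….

0: 0xb0 (blk 44, set 4) → MISS  vc=[]
1: 0x30 (blk 12, set 4) → MISS  vc=[44]
2: 0xa5 (blk 41, set 1) → MISS  vc=[44]
3: 0xee (blk 59, set 3) → MISS  vc=[44]
4: 0x31 (blk 12, set 4) → L1-HIT  vc=[44]
5: 0xb1 (blk 44, set 4) → VC-HIT  vc=[12]
6: 0xa4 (blk 41, set 1) → L1-HIT  vc=[12]
7: 0xd6 (blk 53, set 5) → MISS  vc=[12]
8: 0xa4 (blk 41, set 1) → L1-HIT  vc=[12]
9: 0xd7 (blk 53, set 5) → L1-HIT  vc=[12]
10: 0x74 (blk 29, set 5) → MISS  vc=[12, 53]
11: 0xd4 (blk 53, set 5) → VC-HIT  vc=[12, 29]
12: 0x6d (blk 27, set 3) → MISS  vc=[12, 29, 59]
13: 0x31 (blk 12, set 4) → VC-HIT  vc=[44, 29, 59]
14: 0x6c (blk 27, set 3) → L1-HIT  vc=[44, 29, 59]
15: 0xb0 (blk 44, set 4) → VC-HIT  vc=[12, 29, 59]

OUTCOME = L1-HIT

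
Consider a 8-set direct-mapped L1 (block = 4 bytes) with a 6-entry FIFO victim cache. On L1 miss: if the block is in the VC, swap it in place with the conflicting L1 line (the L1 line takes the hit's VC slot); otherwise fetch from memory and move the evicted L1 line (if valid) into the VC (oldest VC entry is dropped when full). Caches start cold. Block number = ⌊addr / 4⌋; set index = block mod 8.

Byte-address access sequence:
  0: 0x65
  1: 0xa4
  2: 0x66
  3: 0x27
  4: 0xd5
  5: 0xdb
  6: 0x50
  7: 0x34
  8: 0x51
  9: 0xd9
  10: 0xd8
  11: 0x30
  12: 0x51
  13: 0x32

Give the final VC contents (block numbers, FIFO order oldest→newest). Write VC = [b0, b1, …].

#0 0x65→b25/s1 MISS; vc=[]
#1 0xa4→b41/s1 MISS; vc=[25]
#2 0x66→b25/s1 VC-HIT; vc=[41]
#3 0x27→b9/s1 MISS; vc=[41,25]
#4 0xd5→b53/s5 MISS; vc=[41,25]
#5 0xdb→b54/s6 MISS; vc=[41,25]
#6 0x50→b20/s4 MISS; vc=[41,25]
#7 0x34→b13/s5 MISS; vc=[41,25,53]
#8 0x51→b20/s4 L1-HIT; vc=[41,25,53]
#9 0xd9→b54/s6 L1-HIT; vc=[41,25,53]
#10 0xd8→b54/s6 L1-HIT; vc=[41,25,53]
#11 0x30→b12/s4 MISS; vc=[41,25,53,20]
#12 0x51→b20/s4 VC-HIT; vc=[41,25,53,12]
#13 0x32→b12/s4 VC-HIT; vc=[41,25,53,20]

VC = [41, 25, 53, 20]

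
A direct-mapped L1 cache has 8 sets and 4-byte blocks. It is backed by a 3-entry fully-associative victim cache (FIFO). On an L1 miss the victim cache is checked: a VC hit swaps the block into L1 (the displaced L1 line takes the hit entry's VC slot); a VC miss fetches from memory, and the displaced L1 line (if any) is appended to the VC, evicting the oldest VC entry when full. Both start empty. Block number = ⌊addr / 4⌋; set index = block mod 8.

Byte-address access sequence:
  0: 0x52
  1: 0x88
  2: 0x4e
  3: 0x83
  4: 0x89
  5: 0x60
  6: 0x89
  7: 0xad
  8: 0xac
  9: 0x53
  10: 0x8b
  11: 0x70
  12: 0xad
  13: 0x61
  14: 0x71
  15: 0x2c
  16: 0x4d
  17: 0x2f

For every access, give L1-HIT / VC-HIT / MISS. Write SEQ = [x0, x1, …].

  [0] addr=0x52 blk=20 s=4: MISS | VC []
  [1] addr=0x88 blk=34 s=2: MISS | VC []
  [2] addr=0x4e blk=19 s=3: MISS | VC []
  [3] addr=0x83 blk=32 s=0: MISS | VC []
  [4] addr=0x89 blk=34 s=2: L1-HIT | VC []
  [5] addr=0x60 blk=24 s=0: MISS | VC [32]
  [6] addr=0x89 blk=34 s=2: L1-HIT | VC [32]
  [7] addr=0xad blk=43 s=3: MISS | VC [32, 19]
  [8] addr=0xac blk=43 s=3: L1-HIT | VC [32, 19]
  [9] addr=0x53 blk=20 s=4: L1-HIT | VC [32, 19]
  [10] addr=0x8b blk=34 s=2: L1-HIT | VC [32, 19]
  [11] addr=0x70 blk=28 s=4: MISS | VC [32, 19, 20]
  [12] addr=0xad blk=43 s=3: L1-HIT | VC [32, 19, 20]
  [13] addr=0x61 blk=24 s=0: L1-HIT | VC [32, 19, 20]
  [14] addr=0x71 blk=28 s=4: L1-HIT | VC [32, 19, 20]
  [15] addr=0x2c blk=11 s=3: MISS | VC [19, 20, 43]
  [16] addr=0x4d blk=19 s=3: VC-HIT | VC [11, 20, 43]
  [17] addr=0x2f blk=11 s=3: VC-HIT | VC [19, 20, 43]

SEQ = [MISS, MISS, MISS, MISS, L1-HIT, MISS, L1-HIT, MISS, L1-HIT, L1-HIT, L1-HIT, MISS, L1-HIT, L1-HIT, L1-HIT, MISS, VC-HIT, VC-HIT]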